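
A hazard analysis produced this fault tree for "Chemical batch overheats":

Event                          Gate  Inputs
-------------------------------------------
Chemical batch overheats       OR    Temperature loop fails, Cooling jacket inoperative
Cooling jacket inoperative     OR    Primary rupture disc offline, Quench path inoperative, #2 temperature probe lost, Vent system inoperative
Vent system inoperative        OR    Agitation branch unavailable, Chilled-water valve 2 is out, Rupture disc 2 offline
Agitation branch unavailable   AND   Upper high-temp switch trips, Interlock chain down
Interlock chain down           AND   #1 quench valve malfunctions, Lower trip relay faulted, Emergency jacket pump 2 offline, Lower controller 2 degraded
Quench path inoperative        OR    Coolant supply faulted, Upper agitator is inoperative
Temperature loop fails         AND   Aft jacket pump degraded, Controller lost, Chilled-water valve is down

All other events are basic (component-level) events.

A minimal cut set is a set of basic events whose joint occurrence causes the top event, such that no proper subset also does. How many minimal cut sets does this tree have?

8

Temperature loop fails [AND]: one cut set from each child combined → 1 × 1 × 1 = 1 cut set(s).
Quench path inoperative [OR]: union of children's cut sets → 2 cut set(s).
Interlock chain down [AND]: one cut set from each child combined → 1 × 1 × 1 × 1 = 1 cut set(s).
Agitation branch unavailable [AND]: one cut set from each child combined → 1 × 1 = 1 cut set(s).
Vent system inoperative [OR]: union of children's cut sets → 3 cut set(s).
Cooling jacket inoperative [OR]: union of children's cut sets → 7 cut set(s).
Chemical batch overheats [OR]: union of children's cut sets → 8 cut set(s).
Minimal cut sets: {Aft jacket pump degraded, Chilled-water valve is down, Controller lost}; {Primary rupture disc offline}; {Coolant supply faulted}; {Upper agitator is inoperative}; {#2 temperature probe lost}; {#1 quench valve malfunctions, Emergency jacket pump 2 offline, Lower controller 2 degraded, Lower trip relay faulted, Upper high-temp switch trips}; {Chilled-water valve 2 is out}; {Rupture disc 2 offline}.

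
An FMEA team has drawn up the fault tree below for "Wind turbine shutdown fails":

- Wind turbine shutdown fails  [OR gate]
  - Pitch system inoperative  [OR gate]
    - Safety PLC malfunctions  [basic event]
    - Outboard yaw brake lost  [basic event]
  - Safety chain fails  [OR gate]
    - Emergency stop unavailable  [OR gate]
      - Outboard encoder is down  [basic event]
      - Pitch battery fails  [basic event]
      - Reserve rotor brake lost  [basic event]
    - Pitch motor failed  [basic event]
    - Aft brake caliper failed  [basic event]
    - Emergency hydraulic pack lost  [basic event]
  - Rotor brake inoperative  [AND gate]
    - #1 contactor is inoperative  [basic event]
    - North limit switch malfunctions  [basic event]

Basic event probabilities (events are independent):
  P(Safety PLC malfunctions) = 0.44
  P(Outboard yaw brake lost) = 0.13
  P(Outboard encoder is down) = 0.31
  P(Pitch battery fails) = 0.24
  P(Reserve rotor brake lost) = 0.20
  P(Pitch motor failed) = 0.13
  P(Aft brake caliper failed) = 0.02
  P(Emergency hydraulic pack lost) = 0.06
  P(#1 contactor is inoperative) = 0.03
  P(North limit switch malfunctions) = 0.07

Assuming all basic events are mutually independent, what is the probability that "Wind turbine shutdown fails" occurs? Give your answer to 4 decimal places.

P(Pitch system inoperative) [OR] = 1 − (1−0.44) × (1−0.13) = 0.512800
P(Emergency stop unavailable) [OR] = 1 − (1−0.31) × (1−0.24) × (1−0.20) = 0.580480
P(Safety chain fails) [OR] = 1 − (1−0.580480) × (1−0.13) × (1−0.02) × (1−0.06) = 0.663778
P(Rotor brake inoperative) [AND] = 0.03 × 0.07 = 0.002100
P(Wind turbine shutdown fails) [OR] = 1 − (1−0.512800) × (1−0.663778) × (1−0.002100) = 0.836537
Rounded to 4 decimal places: P(Wind turbine shutdown fails) ≈ 0.8365.

0.8365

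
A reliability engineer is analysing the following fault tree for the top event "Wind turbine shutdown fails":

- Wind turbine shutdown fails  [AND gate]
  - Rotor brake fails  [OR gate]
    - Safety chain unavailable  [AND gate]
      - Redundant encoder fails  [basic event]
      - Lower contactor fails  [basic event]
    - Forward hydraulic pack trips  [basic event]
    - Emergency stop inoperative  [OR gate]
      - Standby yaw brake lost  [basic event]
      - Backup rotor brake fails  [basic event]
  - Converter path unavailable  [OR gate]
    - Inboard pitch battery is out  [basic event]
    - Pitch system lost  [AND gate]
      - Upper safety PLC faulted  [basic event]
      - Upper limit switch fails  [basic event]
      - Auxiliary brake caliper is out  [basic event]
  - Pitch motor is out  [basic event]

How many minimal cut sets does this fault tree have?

Safety chain unavailable [AND]: one cut set from each child combined → 1 × 1 = 1 cut set(s).
Emergency stop inoperative [OR]: union of children's cut sets → 2 cut set(s).
Rotor brake fails [OR]: union of children's cut sets → 4 cut set(s).
Pitch system lost [AND]: one cut set from each child combined → 1 × 1 × 1 = 1 cut set(s).
Converter path unavailable [OR]: union of children's cut sets → 2 cut set(s).
Wind turbine shutdown fails [AND]: one cut set from each child combined → 4 × 2 × 1 = 8 cut set(s).
Minimal cut sets: {Inboard pitch battery is out, Lower contactor fails, Pitch motor is out, Redundant encoder fails}; {Auxiliary brake caliper is out, Lower contactor fails, Pitch motor is out, Redundant encoder fails, Upper limit switch fails, Upper safety PLC faulted}; {Forward hydraulic pack trips, Inboard pitch battery is out, Pitch motor is out}; {Auxiliary brake caliper is out, Forward hydraulic pack trips, Pitch motor is out, Upper limit switch fails, Upper safety PLC faulted}; {Inboard pitch battery is out, Pitch motor is out, Standby yaw brake lost}; {Auxiliary brake caliper is out, Pitch motor is out, Standby yaw brake lost, Upper limit switch fails, Upper safety PLC faulted}; {Backup rotor brake fails, Inboard pitch battery is out, Pitch motor is out}; {Auxiliary brake caliper is out, Backup rotor brake fails, Pitch motor is out, Upper limit switch fails, Upper safety PLC faulted}.

8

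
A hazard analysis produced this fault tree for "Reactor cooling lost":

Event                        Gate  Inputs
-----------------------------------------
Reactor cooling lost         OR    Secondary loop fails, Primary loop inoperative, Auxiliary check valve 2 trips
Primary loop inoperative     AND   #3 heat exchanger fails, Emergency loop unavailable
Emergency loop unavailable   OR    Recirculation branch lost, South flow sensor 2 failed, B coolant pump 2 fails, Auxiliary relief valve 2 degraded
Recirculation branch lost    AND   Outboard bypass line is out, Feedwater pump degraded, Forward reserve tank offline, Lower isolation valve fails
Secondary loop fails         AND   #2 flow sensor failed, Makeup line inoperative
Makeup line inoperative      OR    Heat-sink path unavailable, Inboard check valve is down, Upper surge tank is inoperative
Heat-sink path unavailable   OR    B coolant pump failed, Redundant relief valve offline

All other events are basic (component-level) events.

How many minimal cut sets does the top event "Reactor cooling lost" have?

Heat-sink path unavailable [OR]: union of children's cut sets → 2 cut set(s).
Makeup line inoperative [OR]: union of children's cut sets → 4 cut set(s).
Secondary loop fails [AND]: one cut set from each child combined → 1 × 4 = 4 cut set(s).
Recirculation branch lost [AND]: one cut set from each child combined → 1 × 1 × 1 × 1 = 1 cut set(s).
Emergency loop unavailable [OR]: union of children's cut sets → 4 cut set(s).
Primary loop inoperative [AND]: one cut set from each child combined → 1 × 4 = 4 cut set(s).
Reactor cooling lost [OR]: union of children's cut sets → 9 cut set(s).
Minimal cut sets: {#2 flow sensor failed, B coolant pump failed}; {#2 flow sensor failed, Redundant relief valve offline}; {#2 flow sensor failed, Inboard check valve is down}; {#2 flow sensor failed, Upper surge tank is inoperative}; {#3 heat exchanger fails, Feedwater pump degraded, Forward reserve tank offline, Lower isolation valve fails, Outboard bypass line is out}; {#3 heat exchanger fails, South flow sensor 2 failed}; {#3 heat exchanger fails, B coolant pump 2 fails}; {#3 heat exchanger fails, Auxiliary relief valve 2 degraded}; {Auxiliary check valve 2 trips}.

9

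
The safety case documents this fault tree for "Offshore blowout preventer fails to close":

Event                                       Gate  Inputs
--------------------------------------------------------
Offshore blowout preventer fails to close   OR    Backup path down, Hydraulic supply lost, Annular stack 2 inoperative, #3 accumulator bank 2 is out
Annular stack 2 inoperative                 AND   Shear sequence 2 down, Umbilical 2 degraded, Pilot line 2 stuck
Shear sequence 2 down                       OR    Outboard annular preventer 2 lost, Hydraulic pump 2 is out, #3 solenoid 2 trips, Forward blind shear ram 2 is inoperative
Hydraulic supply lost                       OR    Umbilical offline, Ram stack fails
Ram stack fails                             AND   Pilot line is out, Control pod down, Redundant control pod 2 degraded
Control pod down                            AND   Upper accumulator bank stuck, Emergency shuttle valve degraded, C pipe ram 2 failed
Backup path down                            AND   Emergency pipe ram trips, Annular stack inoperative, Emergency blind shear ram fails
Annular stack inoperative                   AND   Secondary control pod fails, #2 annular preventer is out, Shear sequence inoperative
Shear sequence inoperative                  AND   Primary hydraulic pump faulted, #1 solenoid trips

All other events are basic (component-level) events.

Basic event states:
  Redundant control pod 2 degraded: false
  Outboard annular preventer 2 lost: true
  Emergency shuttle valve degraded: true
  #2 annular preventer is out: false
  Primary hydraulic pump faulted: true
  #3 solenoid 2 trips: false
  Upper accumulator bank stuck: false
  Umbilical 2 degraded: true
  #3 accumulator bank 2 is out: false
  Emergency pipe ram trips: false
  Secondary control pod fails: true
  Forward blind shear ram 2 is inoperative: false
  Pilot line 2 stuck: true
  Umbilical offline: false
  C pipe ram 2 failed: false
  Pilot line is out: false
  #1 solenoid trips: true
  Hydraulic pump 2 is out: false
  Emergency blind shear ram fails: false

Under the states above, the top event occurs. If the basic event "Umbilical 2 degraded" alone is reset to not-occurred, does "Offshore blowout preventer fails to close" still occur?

No

Counterfactual: set "Umbilical 2 degraded" to not occurred.
Shear sequence inoperative [AND]: Primary hydraulic pump faulted=occurs, #1 solenoid trips=occurs → all inputs occur → occurs.
Annular stack inoperative [AND]: Secondary control pod fails=occurs, #2 annular preventer is out=not, Shear sequence inoperative=occurs → not all inputs occur → does not occur.
Backup path down [AND]: Emergency pipe ram trips=not, Annular stack inoperative=not, Emergency blind shear ram fails=not → not all inputs occur → does not occur.
Control pod down [AND]: Upper accumulator bank stuck=not, Emergency shuttle valve degraded=occurs, C pipe ram 2 failed=not → not all inputs occur → does not occur.
Ram stack fails [AND]: Pilot line is out=not, Control pod down=not, Redundant control pod 2 degraded=not → not all inputs occur → does not occur.
Hydraulic supply lost [OR]: Umbilical offline=not, Ram stack fails=not → no input occurs → does not occur.
Shear sequence 2 down [OR]: Outboard annular preventer 2 lost=occurs, Hydraulic pump 2 is out=not, #3 solenoid 2 trips=not, Forward blind shear ram 2 is inoperative=not → at least one input occurs → occurs.
Annular stack 2 inoperative [AND]: Shear sequence 2 down=occurs, Umbilical 2 degraded=not, Pilot line 2 stuck=occurs → not all inputs occur → does not occur.
Offshore blowout preventer fails to close [OR]: Backup path down=not, Hydraulic supply lost=not, Annular stack 2 inoperative=not, #3 accumulator bank 2 is out=not → no input occurs → does not occur.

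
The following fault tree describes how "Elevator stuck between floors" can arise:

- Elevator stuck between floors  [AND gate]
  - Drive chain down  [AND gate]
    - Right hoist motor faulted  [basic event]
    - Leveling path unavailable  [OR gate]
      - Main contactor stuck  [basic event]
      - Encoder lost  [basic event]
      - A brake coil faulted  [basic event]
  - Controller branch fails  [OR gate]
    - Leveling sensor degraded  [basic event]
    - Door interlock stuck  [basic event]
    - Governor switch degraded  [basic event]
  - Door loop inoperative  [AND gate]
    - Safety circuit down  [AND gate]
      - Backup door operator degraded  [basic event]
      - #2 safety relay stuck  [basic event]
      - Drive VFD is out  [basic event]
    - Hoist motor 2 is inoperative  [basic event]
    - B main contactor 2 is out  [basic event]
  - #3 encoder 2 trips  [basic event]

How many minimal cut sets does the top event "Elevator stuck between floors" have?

9

Leveling path unavailable [OR]: union of children's cut sets → 3 cut set(s).
Drive chain down [AND]: one cut set from each child combined → 1 × 3 = 3 cut set(s).
Controller branch fails [OR]: union of children's cut sets → 3 cut set(s).
Safety circuit down [AND]: one cut set from each child combined → 1 × 1 × 1 = 1 cut set(s).
Door loop inoperative [AND]: one cut set from each child combined → 1 × 1 × 1 = 1 cut set(s).
Elevator stuck between floors [AND]: one cut set from each child combined → 3 × 3 × 1 × 1 = 9 cut set(s).
Minimal cut sets: {#2 safety relay stuck, #3 encoder 2 trips, B main contactor 2 is out, Backup door operator degraded, Drive VFD is out, Hoist motor 2 is inoperative, Leveling sensor degraded, Main contactor stuck, Right hoist motor faulted}; {#2 safety relay stuck, #3 encoder 2 trips, B main contactor 2 is out, Backup door operator degraded, Door interlock stuck, Drive VFD is out, Hoist motor 2 is inoperative, Main contactor stuck, Right hoist motor faulted}; {#2 safety relay stuck, #3 encoder 2 trips, B main contactor 2 is out, Backup door operator degraded, Drive VFD is out, Governor switch degraded, Hoist motor 2 is inoperative, Main contactor stuck, Right hoist motor faulted}; {#2 safety relay stuck, #3 encoder 2 trips, B main contactor 2 is out, Backup door operator degraded, Drive VFD is out, Encoder lost, Hoist motor 2 is inoperative, Leveling sensor degraded, Right hoist motor faulted}; {#2 safety relay stuck, #3 encoder 2 trips, B main contactor 2 is out, Backup door operator degraded, Door interlock stuck, Drive VFD is out, Encoder lost, Hoist motor 2 is inoperative, Right hoist motor faulted}; {#2 safety relay stuck, #3 encoder 2 trips, B main contactor 2 is out, Backup door operator degraded, Drive VFD is out, Encoder lost, Governor switch degraded, Hoist motor 2 is inoperative, Right hoist motor faulted}; {#2 safety relay stuck, #3 encoder 2 trips, A brake coil faulted, B main contactor 2 is out, Backup door operator degraded, Drive VFD is out, Hoist motor 2 is inoperative, Leveling sensor degraded, Right hoist motor faulted}; {#2 safety relay stuck, #3 encoder 2 trips, A brake coil faulted, B main contactor 2 is out, Backup door operator degraded, Door interlock stuck, Drive VFD is out, Hoist motor 2 is inoperative, Right hoist motor faulted}; {#2 safety relay stuck, #3 encoder 2 trips, A brake coil faulted, B main contactor 2 is out, Backup door operator degraded, Drive VFD is out, Governor switch degraded, Hoist motor 2 is inoperative, Right hoist motor faulted}.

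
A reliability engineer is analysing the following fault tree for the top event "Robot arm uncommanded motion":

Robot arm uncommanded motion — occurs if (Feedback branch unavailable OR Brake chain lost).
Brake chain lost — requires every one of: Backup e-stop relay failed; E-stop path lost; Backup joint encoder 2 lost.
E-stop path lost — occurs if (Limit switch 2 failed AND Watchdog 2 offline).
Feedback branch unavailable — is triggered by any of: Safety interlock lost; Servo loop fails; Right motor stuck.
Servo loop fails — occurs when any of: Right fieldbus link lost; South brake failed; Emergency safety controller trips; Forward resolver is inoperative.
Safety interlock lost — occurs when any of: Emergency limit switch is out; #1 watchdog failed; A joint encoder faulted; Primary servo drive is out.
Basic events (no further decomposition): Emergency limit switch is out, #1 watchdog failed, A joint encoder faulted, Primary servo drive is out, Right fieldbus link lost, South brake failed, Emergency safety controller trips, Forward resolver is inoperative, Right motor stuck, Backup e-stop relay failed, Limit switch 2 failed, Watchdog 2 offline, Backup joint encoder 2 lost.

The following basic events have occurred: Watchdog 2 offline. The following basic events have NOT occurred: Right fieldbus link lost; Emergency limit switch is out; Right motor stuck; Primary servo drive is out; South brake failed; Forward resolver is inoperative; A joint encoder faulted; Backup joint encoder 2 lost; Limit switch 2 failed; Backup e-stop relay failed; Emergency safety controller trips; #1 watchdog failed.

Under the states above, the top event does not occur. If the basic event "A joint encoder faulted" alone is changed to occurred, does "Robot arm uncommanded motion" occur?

Counterfactual: set "A joint encoder faulted" to occurred.
Safety interlock lost [OR]: Emergency limit switch is out=not, #1 watchdog failed=not, A joint encoder faulted=occurs, Primary servo drive is out=not → at least one input occurs → occurs.
Servo loop fails [OR]: Right fieldbus link lost=not, South brake failed=not, Emergency safety controller trips=not, Forward resolver is inoperative=not → no input occurs → does not occur.
Feedback branch unavailable [OR]: Safety interlock lost=occurs, Servo loop fails=not, Right motor stuck=not → at least one input occurs → occurs.
E-stop path lost [AND]: Limit switch 2 failed=not, Watchdog 2 offline=occurs → not all inputs occur → does not occur.
Brake chain lost [AND]: Backup e-stop relay failed=not, E-stop path lost=not, Backup joint encoder 2 lost=not → not all inputs occur → does not occur.
Robot arm uncommanded motion [OR]: Feedback branch unavailable=occurs, Brake chain lost=not → at least one input occurs → occurs.

Yes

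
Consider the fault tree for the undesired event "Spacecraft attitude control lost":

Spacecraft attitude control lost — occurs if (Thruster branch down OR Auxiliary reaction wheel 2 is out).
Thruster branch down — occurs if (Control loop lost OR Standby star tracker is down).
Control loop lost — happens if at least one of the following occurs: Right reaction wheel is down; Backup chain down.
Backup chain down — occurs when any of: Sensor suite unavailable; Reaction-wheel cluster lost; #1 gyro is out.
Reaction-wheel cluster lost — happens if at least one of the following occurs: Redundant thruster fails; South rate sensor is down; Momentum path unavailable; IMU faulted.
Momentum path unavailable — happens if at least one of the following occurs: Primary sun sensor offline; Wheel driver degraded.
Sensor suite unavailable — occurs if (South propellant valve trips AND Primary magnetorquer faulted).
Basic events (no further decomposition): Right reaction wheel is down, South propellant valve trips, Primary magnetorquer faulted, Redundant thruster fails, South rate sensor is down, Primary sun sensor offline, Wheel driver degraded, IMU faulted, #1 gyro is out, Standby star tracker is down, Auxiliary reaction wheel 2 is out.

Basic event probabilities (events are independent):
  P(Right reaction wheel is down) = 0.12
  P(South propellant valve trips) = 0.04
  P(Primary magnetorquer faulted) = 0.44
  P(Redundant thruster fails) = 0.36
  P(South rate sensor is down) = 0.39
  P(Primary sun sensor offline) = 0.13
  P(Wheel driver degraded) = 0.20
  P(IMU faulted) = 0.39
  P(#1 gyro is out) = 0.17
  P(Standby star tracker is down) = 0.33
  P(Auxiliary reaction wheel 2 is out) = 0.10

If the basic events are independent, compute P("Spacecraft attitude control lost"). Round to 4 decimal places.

0.9283

P(Sensor suite unavailable) [AND] = 0.04 × 0.44 = 0.017600
P(Momentum path unavailable) [OR] = 1 − (1−0.13) × (1−0.20) = 0.304000
P(Reaction-wheel cluster lost) [OR] = 1 − (1−0.36) × (1−0.39) × (1−0.304000) × (1−0.39) = 0.834252
P(Backup chain down) [OR] = 1 − (1−0.017600) × (1−0.834252) × (1−0.17) = 0.864850
P(Control loop lost) [OR] = 1 − (1−0.12) × (1−0.864850) = 0.881068
P(Thruster branch down) [OR] = 1 − (1−0.881068) × (1−0.33) = 0.920316
P(Spacecraft attitude control lost) [OR] = 1 − (1−0.920316) × (1−0.10) = 0.928284
Rounded to 4 decimal places: P(Spacecraft attitude control lost) ≈ 0.9283.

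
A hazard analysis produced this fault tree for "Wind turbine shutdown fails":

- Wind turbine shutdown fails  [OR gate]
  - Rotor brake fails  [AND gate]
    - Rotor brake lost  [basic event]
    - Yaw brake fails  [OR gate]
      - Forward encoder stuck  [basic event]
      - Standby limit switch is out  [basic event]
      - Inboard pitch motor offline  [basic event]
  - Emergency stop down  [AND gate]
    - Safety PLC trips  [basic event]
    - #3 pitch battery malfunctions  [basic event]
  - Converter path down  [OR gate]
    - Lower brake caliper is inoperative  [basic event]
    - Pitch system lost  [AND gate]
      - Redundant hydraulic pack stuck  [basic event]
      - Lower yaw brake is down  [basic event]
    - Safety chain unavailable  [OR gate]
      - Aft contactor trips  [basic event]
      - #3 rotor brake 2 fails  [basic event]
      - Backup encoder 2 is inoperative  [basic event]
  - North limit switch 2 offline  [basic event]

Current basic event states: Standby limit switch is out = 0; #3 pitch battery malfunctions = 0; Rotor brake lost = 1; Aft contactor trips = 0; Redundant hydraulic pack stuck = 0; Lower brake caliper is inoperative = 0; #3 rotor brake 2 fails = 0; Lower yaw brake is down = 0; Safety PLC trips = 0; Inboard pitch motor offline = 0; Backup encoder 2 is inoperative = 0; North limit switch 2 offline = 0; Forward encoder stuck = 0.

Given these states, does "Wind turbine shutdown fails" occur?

No

Yaw brake fails [OR]: Forward encoder stuck=not, Standby limit switch is out=not, Inboard pitch motor offline=not → no input occurs → does not occur.
Rotor brake fails [AND]: Rotor brake lost=occurs, Yaw brake fails=not → not all inputs occur → does not occur.
Emergency stop down [AND]: Safety PLC trips=not, #3 pitch battery malfunctions=not → not all inputs occur → does not occur.
Pitch system lost [AND]: Redundant hydraulic pack stuck=not, Lower yaw brake is down=not → not all inputs occur → does not occur.
Safety chain unavailable [OR]: Aft contactor trips=not, #3 rotor brake 2 fails=not, Backup encoder 2 is inoperative=not → no input occurs → does not occur.
Converter path down [OR]: Lower brake caliper is inoperative=not, Pitch system lost=not, Safety chain unavailable=not → no input occurs → does not occur.
Wind turbine shutdown fails [OR]: Rotor brake fails=not, Emergency stop down=not, Converter path down=not, North limit switch 2 offline=not → no input occurs → does not occur.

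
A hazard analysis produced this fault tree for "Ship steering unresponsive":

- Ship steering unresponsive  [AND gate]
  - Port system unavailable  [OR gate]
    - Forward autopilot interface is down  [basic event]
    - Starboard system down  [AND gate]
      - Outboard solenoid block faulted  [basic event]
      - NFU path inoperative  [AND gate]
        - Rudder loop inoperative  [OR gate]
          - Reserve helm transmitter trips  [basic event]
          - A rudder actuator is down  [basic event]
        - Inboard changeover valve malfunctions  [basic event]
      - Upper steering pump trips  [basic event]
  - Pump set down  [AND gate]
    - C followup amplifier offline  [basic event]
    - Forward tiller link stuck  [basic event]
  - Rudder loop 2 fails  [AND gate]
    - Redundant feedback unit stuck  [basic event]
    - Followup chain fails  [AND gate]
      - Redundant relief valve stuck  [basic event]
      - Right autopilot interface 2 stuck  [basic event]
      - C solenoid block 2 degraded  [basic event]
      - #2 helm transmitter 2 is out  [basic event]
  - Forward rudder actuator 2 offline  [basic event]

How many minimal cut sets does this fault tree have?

3

Rudder loop inoperative [OR]: union of children's cut sets → 2 cut set(s).
NFU path inoperative [AND]: one cut set from each child combined → 2 × 1 = 2 cut set(s).
Starboard system down [AND]: one cut set from each child combined → 1 × 2 × 1 = 2 cut set(s).
Port system unavailable [OR]: union of children's cut sets → 3 cut set(s).
Pump set down [AND]: one cut set from each child combined → 1 × 1 = 1 cut set(s).
Followup chain fails [AND]: one cut set from each child combined → 1 × 1 × 1 × 1 = 1 cut set(s).
Rudder loop 2 fails [AND]: one cut set from each child combined → 1 × 1 = 1 cut set(s).
Ship steering unresponsive [AND]: one cut set from each child combined → 3 × 1 × 1 × 1 = 3 cut set(s).
Minimal cut sets: {#2 helm transmitter 2 is out, C followup amplifier offline, C solenoid block 2 degraded, Forward autopilot interface is down, Forward rudder actuator 2 offline, Forward tiller link stuck, Redundant feedback unit stuck, Redundant relief valve stuck, Right autopilot interface 2 stuck}; {#2 helm transmitter 2 is out, C followup amplifier offline, C solenoid block 2 degraded, Forward rudder actuator 2 offline, Forward tiller link stuck, Inboard changeover valve malfunctions, Outboard solenoid block faulted, Redundant feedback unit stuck, Redundant relief valve stuck, Reserve helm transmitter trips, Right autopilot interface 2 stuck, Upper steering pump trips}; {#2 helm transmitter 2 is out, A rudder actuator is down, C followup amplifier offline, C solenoid block 2 degraded, Forward rudder actuator 2 offline, Forward tiller link stuck, Inboard changeover valve malfunctions, Outboard solenoid block faulted, Redundant feedback unit stuck, Redundant relief valve stuck, Right autopilot interface 2 stuck, Upper steering pump trips}.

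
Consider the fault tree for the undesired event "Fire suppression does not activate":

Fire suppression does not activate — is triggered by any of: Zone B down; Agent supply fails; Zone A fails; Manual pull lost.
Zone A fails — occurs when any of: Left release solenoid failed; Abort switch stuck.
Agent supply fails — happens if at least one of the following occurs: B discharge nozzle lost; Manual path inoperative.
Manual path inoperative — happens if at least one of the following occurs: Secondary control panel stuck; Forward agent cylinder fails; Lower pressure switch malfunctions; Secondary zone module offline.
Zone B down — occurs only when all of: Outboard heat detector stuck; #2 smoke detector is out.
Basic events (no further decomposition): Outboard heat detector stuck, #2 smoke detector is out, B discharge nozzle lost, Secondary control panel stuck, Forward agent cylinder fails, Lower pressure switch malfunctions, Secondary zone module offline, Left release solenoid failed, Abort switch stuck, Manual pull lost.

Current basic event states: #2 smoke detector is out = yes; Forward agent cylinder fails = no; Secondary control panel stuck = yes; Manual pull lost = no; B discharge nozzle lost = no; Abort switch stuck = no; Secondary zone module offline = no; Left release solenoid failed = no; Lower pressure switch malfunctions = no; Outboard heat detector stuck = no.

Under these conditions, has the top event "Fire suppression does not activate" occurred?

Zone B down [AND]: Outboard heat detector stuck=not, #2 smoke detector is out=occurs → not all inputs occur → does not occur.
Manual path inoperative [OR]: Secondary control panel stuck=occurs, Forward agent cylinder fails=not, Lower pressure switch malfunctions=not, Secondary zone module offline=not → at least one input occurs → occurs.
Agent supply fails [OR]: B discharge nozzle lost=not, Manual path inoperative=occurs → at least one input occurs → occurs.
Zone A fails [OR]: Left release solenoid failed=not, Abort switch stuck=not → no input occurs → does not occur.
Fire suppression does not activate [OR]: Zone B down=not, Agent supply fails=occurs, Zone A fails=not, Manual pull lost=not → at least one input occurs → occurs.

Yes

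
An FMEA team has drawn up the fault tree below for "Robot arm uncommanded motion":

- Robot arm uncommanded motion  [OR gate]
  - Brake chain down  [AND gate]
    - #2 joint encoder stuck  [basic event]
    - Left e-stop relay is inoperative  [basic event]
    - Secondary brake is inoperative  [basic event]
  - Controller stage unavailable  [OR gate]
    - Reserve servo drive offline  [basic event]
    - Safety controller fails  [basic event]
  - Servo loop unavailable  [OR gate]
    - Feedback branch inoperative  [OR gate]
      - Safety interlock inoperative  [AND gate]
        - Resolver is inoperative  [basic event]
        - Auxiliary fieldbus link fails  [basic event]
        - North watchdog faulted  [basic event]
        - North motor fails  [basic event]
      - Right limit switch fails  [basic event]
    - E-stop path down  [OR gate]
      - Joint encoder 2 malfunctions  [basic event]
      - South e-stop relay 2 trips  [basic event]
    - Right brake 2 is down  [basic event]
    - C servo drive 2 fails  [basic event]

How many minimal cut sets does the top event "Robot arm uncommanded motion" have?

9

Brake chain down [AND]: one cut set from each child combined → 1 × 1 × 1 = 1 cut set(s).
Controller stage unavailable [OR]: union of children's cut sets → 2 cut set(s).
Safety interlock inoperative [AND]: one cut set from each child combined → 1 × 1 × 1 × 1 = 1 cut set(s).
Feedback branch inoperative [OR]: union of children's cut sets → 2 cut set(s).
E-stop path down [OR]: union of children's cut sets → 2 cut set(s).
Servo loop unavailable [OR]: union of children's cut sets → 6 cut set(s).
Robot arm uncommanded motion [OR]: union of children's cut sets → 9 cut set(s).
Minimal cut sets: {#2 joint encoder stuck, Left e-stop relay is inoperative, Secondary brake is inoperative}; {Reserve servo drive offline}; {Safety controller fails}; {Auxiliary fieldbus link fails, North motor fails, North watchdog faulted, Resolver is inoperative}; {Right limit switch fails}; {Joint encoder 2 malfunctions}; {South e-stop relay 2 trips}; {Right brake 2 is down}; {C servo drive 2 fails}.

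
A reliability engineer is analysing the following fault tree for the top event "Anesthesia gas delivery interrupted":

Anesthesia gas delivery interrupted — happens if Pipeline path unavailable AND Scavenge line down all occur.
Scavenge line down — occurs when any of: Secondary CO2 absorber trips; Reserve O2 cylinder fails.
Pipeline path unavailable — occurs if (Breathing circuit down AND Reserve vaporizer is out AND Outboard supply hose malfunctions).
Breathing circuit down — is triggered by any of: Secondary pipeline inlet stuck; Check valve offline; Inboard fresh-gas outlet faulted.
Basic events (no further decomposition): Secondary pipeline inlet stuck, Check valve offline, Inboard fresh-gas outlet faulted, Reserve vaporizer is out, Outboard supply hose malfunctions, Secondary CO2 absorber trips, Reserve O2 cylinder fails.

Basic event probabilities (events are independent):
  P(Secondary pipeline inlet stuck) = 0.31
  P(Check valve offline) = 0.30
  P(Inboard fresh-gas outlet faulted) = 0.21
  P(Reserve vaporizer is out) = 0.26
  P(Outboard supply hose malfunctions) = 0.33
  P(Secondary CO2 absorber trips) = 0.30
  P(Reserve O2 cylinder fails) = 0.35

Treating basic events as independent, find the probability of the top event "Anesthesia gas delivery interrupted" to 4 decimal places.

0.0289

P(Breathing circuit down) [OR] = 1 − (1−0.31) × (1−0.30) × (1−0.21) = 0.618430
P(Pipeline path unavailable) [AND] = 0.618430 × 0.26 × 0.33 = 0.053061
P(Scavenge line down) [OR] = 1 − (1−0.30) × (1−0.35) = 0.545000
P(Anesthesia gas delivery interrupted) [AND] = 0.053061 × 0.545000 = 0.028918
Rounded to 4 decimal places: P(Anesthesia gas delivery interrupted) ≈ 0.0289.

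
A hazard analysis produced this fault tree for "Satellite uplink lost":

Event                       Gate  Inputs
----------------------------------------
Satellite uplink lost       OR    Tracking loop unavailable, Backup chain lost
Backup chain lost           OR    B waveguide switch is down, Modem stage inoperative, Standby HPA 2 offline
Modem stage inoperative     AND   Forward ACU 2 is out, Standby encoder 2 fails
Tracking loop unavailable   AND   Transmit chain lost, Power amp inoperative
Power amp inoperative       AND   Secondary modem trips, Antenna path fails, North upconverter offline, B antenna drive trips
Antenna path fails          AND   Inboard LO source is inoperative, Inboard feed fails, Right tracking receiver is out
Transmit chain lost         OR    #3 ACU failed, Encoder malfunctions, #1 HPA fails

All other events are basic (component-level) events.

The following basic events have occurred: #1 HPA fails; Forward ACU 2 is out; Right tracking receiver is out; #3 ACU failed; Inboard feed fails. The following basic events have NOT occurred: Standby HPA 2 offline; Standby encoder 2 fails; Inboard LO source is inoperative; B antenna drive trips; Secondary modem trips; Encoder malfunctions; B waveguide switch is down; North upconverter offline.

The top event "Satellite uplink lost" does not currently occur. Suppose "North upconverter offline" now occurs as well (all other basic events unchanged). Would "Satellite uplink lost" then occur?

No

Counterfactual: set "North upconverter offline" to occurred.
Transmit chain lost [OR]: #3 ACU failed=occurs, Encoder malfunctions=not, #1 HPA fails=occurs → at least one input occurs → occurs.
Antenna path fails [AND]: Inboard LO source is inoperative=not, Inboard feed fails=occurs, Right tracking receiver is out=occurs → not all inputs occur → does not occur.
Power amp inoperative [AND]: Secondary modem trips=not, Antenna path fails=not, North upconverter offline=occurs, B antenna drive trips=not → not all inputs occur → does not occur.
Tracking loop unavailable [AND]: Transmit chain lost=occurs, Power amp inoperative=not → not all inputs occur → does not occur.
Modem stage inoperative [AND]: Forward ACU 2 is out=occurs, Standby encoder 2 fails=not → not all inputs occur → does not occur.
Backup chain lost [OR]: B waveguide switch is down=not, Modem stage inoperative=not, Standby HPA 2 offline=not → no input occurs → does not occur.
Satellite uplink lost [OR]: Tracking loop unavailable=not, Backup chain lost=not → no input occurs → does not occur.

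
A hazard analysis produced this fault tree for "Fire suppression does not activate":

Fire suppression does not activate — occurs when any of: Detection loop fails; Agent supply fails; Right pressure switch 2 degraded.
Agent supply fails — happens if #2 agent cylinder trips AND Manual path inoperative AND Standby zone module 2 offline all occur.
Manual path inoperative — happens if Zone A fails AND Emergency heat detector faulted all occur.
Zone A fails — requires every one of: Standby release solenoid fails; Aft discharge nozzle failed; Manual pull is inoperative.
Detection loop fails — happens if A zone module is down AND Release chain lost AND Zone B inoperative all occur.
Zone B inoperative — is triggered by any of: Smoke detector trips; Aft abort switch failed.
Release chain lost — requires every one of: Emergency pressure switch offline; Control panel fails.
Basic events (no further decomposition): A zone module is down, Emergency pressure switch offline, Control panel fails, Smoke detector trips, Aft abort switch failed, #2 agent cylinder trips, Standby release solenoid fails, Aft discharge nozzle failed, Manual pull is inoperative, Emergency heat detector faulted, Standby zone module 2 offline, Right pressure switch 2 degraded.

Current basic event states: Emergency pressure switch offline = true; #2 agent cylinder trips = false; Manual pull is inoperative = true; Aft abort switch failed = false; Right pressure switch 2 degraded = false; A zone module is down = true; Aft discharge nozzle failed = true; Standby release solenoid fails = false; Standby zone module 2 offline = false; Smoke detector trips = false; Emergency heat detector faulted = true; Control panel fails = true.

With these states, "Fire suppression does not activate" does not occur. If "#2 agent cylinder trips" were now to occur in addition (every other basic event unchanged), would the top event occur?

No

Counterfactual: set "#2 agent cylinder trips" to occurred.
Release chain lost [AND]: Emergency pressure switch offline=occurs, Control panel fails=occurs → all inputs occur → occurs.
Zone B inoperative [OR]: Smoke detector trips=not, Aft abort switch failed=not → no input occurs → does not occur.
Detection loop fails [AND]: A zone module is down=occurs, Release chain lost=occurs, Zone B inoperative=not → not all inputs occur → does not occur.
Zone A fails [AND]: Standby release solenoid fails=not, Aft discharge nozzle failed=occurs, Manual pull is inoperative=occurs → not all inputs occur → does not occur.
Manual path inoperative [AND]: Zone A fails=not, Emergency heat detector faulted=occurs → not all inputs occur → does not occur.
Agent supply fails [AND]: #2 agent cylinder trips=occurs, Manual path inoperative=not, Standby zone module 2 offline=not → not all inputs occur → does not occur.
Fire suppression does not activate [OR]: Detection loop fails=not, Agent supply fails=not, Right pressure switch 2 degraded=not → no input occurs → does not occur.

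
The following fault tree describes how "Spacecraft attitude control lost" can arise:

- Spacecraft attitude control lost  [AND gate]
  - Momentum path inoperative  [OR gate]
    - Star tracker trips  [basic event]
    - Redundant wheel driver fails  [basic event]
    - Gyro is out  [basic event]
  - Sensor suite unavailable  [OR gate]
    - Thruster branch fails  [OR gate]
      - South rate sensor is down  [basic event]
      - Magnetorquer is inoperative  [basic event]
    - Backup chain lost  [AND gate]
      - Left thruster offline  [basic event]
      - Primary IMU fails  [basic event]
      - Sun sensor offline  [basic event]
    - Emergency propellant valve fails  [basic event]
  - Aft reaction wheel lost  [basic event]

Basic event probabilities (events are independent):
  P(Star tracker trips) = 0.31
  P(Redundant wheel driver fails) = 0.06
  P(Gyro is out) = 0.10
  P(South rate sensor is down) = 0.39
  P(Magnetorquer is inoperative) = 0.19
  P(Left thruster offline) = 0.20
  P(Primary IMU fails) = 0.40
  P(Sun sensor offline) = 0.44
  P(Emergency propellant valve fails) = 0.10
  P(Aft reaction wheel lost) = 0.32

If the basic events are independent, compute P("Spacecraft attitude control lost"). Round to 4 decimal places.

P(Momentum path inoperative) [OR] = 1 − (1−0.31) × (1−0.06) × (1−0.10) = 0.416260
P(Thruster branch fails) [OR] = 1 − (1−0.39) × (1−0.19) = 0.505900
P(Backup chain lost) [AND] = 0.20 × 0.40 × 0.44 = 0.035200
P(Sensor suite unavailable) [OR] = 1 − (1−0.505900) × (1−0.035200) × (1−0.10) = 0.570963
P(Spacecraft attitude control lost) [AND] = 0.416260 × 0.570963 × 0.32 = 0.076054
Rounded to 4 decimal places: P(Spacecraft attitude control lost) ≈ 0.0761.

0.0761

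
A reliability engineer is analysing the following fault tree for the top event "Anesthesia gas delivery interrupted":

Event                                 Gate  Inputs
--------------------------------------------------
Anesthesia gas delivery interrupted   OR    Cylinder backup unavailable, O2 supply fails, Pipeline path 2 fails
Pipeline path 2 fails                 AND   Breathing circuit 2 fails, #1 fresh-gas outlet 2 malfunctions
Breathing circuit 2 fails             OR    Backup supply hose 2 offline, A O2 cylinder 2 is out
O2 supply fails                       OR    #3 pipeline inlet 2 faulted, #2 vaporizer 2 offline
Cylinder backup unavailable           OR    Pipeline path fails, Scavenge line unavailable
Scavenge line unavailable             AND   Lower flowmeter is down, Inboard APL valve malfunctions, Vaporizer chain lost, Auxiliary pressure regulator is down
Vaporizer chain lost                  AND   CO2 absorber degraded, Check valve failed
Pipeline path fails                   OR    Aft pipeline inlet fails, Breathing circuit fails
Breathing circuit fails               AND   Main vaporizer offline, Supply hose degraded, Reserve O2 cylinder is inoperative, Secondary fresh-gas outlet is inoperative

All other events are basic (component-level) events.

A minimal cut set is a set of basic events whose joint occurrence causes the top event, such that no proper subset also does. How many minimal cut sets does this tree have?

7

Breathing circuit fails [AND]: one cut set from each child combined → 1 × 1 × 1 × 1 = 1 cut set(s).
Pipeline path fails [OR]: union of children's cut sets → 2 cut set(s).
Vaporizer chain lost [AND]: one cut set from each child combined → 1 × 1 = 1 cut set(s).
Scavenge line unavailable [AND]: one cut set from each child combined → 1 × 1 × 1 × 1 = 1 cut set(s).
Cylinder backup unavailable [OR]: union of children's cut sets → 3 cut set(s).
O2 supply fails [OR]: union of children's cut sets → 2 cut set(s).
Breathing circuit 2 fails [OR]: union of children's cut sets → 2 cut set(s).
Pipeline path 2 fails [AND]: one cut set from each child combined → 2 × 1 = 2 cut set(s).
Anesthesia gas delivery interrupted [OR]: union of children's cut sets → 7 cut set(s).
Minimal cut sets: {Aft pipeline inlet fails}; {Main vaporizer offline, Reserve O2 cylinder is inoperative, Secondary fresh-gas outlet is inoperative, Supply hose degraded}; {Auxiliary pressure regulator is down, CO2 absorber degraded, Check valve failed, Inboard APL valve malfunctions, Lower flowmeter is down}; {#3 pipeline inlet 2 faulted}; {#2 vaporizer 2 offline}; {#1 fresh-gas outlet 2 malfunctions, Backup supply hose 2 offline}; {#1 fresh-gas outlet 2 malfunctions, A O2 cylinder 2 is out}.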